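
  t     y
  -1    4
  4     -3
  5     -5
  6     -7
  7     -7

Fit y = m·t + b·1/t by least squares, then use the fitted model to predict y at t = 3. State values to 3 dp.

ŷ = -3.732

The normal equations are: 127·m + 5·b = -132;  5·m + (202981/176400)·b = -95/12.
(Σt·t = 127, Σt·1/t = 5, Σ1/t·1/t = 202981/176400, Σt·y = -132, Σ1/t·y = -95/12.)
Δ = 127·(202981/176400) − 5² = 21368587/176400.
m = ((-132)·(202981/176400) − 5·(-95/12))/(21368587/176400) = -19810992/21368587; b = (127·(-95/12) − 5·(-132))/(21368587/176400) = -60931500/21368587.
At t = 3: ŷ = (-19810992/21368587)·(3) + (-60931500/21368587)·(1/3) = -79743476/21368587.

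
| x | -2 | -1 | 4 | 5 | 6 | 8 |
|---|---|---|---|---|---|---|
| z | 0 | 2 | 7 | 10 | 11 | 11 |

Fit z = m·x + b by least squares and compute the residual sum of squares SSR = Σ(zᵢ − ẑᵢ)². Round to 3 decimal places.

From the data, Σx·x = 146, Σx = 20, Σ1 = 6.
And Σx·z = 230, Σz = 41.
So AᵀA·[m, b]ᵀ = Aᵀz: [[146, 20]; [20, 6]]·[m, b]ᵀ = [230, 41]ᵀ.
Eliminating b: 6·(row 1) − 20·(row 2) gives 476·m = 6·230 − 20·41 = 560, so m = 20/17.
Then b = (41 − 20·(20/17))/6 = 99/34.
Residuals: -19/34, 9/34, -21/34, 41/34, 35/34, -45/34; SSR = 171/34.

SSR = 5.029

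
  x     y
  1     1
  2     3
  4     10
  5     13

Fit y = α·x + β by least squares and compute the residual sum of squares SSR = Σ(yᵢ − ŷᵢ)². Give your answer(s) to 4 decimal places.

With design matrix M, MᵀM = [[46, 12]; [12, 4]] and Mᵀy = [112, 27]ᵀ.
Determinant 46·4 − 12² = 40.
α = (112·4 − 12·27)/40 = 31/10; β = (46·27 − 12·112)/40 = -51/20.
Residuals: 9/20, -13/20, 3/20, 1/20; SSR = 13/20.

SSR = 0.6500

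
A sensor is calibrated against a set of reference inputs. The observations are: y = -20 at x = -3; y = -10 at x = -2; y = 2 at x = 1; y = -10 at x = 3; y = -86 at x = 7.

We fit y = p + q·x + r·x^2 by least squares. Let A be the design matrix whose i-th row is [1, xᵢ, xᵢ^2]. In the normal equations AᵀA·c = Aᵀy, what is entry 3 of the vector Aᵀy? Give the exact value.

Entry 3 ↔ basis x^2, so (Aᵀy)_{3} = Σᵢ (x^2)·yᵢ = (9)·(-20) + (4)·(-10) + (1)·(2) + (9)·(-10) + (49)·(-86) = -4522.

-4522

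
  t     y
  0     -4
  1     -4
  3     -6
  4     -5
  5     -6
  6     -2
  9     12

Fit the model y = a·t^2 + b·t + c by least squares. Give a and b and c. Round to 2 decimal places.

Entries of AᵀA: Σt^2·t^2 = 8820, Σt^2·t = 1162, Σt^2 = 168, Σt·t = 168, Σt = 28, Σ1 = 7.
And Σt^2·y = 612, Σt·y = 24, Σy = -15.
So AᵀA·[a, b, c]ᵀ = Aᵀy: [[8820, 1162, 168]; [1162, 168, 28]; [168, 28, 7]]·[a, b, c]ᵀ = [612, 24, -15]ᵀ.
Inverting the 3×3 Gram matrix, [a, b, c]ᵀ = [474/1001, -378/143, -267/91]ᵀ.

a = 0.47, b = -2.64, c = -2.93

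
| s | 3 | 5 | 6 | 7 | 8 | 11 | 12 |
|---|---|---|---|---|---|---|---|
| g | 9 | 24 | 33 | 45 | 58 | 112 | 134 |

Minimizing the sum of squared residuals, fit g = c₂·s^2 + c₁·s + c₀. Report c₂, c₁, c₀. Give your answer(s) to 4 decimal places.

The normal equations are: 43876·c₂ + 4282·c₁ + 448·c₀ = 40634;  4282·c₂ + 448·c₁ + 52·c₀ = 3964;  448·c₂ + 52·c₁ + 7·c₀ = 415.
(Σs^2·s^2 = 43876, Σs^2·s = 4282, Σs^2 = 448, Σs·s = 448, Σs = 52, Σ1 = 7, Σs^2·g = 40634, Σs·g = 3964, Σg = 415.)
Solving the 3×3 system (Gaussian elimination) gives c₂ = 604/609, c₁ = -275/261, c₀ = 6647/1827.

c₂ = 0.9918, c₁ = -1.0536, c₀ = 3.6382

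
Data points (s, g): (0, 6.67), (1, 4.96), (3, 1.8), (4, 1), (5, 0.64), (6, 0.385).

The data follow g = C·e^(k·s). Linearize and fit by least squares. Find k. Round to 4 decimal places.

Taking logs, ln g = k·s + ln C, so regress ln g on s.
Σs = 19.0000, Σ(s)² = 87.0000, Σln g = 2.6860, Σs·ln g = -4.5937.
Equations: 87.0000·k + 19.0000·ln C = -4.5937;  19.0000·k + 6·ln C = 2.6860.
Δ = 87.0000·6 − (19.0000)² = 161.0000; k = (-4.5937·6 − 19.0000·2.6860)/161.0000 = -0.48818, ln C = (87.0000·2.6860 − 19.0000·-4.5937)/161.0000 = 1.99357.

k = -0.4882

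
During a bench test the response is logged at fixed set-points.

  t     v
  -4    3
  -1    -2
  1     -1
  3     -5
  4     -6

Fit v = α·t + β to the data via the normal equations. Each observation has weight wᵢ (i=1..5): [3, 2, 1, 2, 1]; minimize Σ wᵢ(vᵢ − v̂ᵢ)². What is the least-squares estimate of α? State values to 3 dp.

α = -1.083

From the data, Σwᵢ·t·t = 85, Σwᵢ·t = -3, Σwᵢ·1 = 9.
Right-hand side: Σwᵢ·t·v = -87, Σwᵢ·v = -12.
XᵀWX·[α, β]ᵀ = XᵀWv becomes [[85, -3]; [-3, 9]]·[α, β]ᵀ = [-87, -12]ᵀ.
Eliminating β: 9·(row 1) − (-3)·(row 2) gives 756·α = 9·(-87) − (-3)·(-12) = -819, so α = -13/12.
Then β = ((-12) − (-3)·(-13/12))/9 = -61/36.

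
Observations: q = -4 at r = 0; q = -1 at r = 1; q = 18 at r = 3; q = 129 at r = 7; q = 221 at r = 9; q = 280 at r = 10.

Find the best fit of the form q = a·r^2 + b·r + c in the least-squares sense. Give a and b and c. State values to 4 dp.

a = 3.0698, b = -2.5871, c = -2.6907

Normal-equation sums: Σr^2·r^2 = 19044, Σr^2·r = 2100, Σr^2 = 240, Σr·r = 240, Σr = 30, Σ1 = 6.
And Σr^2·q = 52383, Σr·q = 5745, Σq = 643.
Solving the 3×3 system (Gaussian elimination) gives a = 1363/444, b = -1723/666, c = -896/333.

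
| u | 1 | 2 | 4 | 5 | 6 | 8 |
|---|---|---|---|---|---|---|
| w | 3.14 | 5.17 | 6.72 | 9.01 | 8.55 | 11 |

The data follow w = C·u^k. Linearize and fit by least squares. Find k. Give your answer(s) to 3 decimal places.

k = 0.580

Taking logs, ln w = k·ln u + ln C, so regress ln w on ln u.
Sums: Σln u = 7.5601, Σ(ln u)² = 12.5270, Σln w = 11.4343, Σln u·ln w = 16.1491.
Normal system: [[12.5270, 7.5601]; [7.5601, 6]]·[k, ln C]ᵀ = [16.1491, 11.4343]ᵀ.
Δ = 12.5270·6 − (7.5601)² = 18.0074; k = (16.1491·6 − 7.5601·11.4343)/18.0074 = 0.58033, ln C = (12.5270·11.4343 − 7.5601·16.1491)/18.0074 = 1.17450.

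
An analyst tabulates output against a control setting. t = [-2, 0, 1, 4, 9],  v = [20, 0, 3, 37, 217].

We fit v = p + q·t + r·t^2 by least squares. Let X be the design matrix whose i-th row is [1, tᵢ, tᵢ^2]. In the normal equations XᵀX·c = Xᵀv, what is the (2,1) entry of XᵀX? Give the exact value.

12

Row 2 ↔ basis t, column 1 ↔ basis 1, so (XᵀX)_{2,1} = Σᵢ t = (-2)·(1) + (0)·(1) + (1)·(1) + (4)·(1) + (9)·(1) = 12.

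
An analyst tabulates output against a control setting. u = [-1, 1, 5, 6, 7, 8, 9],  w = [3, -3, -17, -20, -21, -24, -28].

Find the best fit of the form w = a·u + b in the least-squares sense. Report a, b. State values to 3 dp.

Normal-equation sums: Σu·u = 257, Σu = 35, Σ1 = 7.
For Aᵀw: Σu·w = -802, Σw = -110.
Normal equations: [[257, 35]; [35, 7]]·[a, b]ᵀ = [-802, -110]ᵀ.
Eliminating b: 7·(row 1) − 35·(row 2) gives 574·a = 7·(-802) − 35·(-110) = -1764, so a = -126/41.
Then b = ((-110) − 35·(-126/41))/7 = -100/287.

a = -3.073, b = -0.348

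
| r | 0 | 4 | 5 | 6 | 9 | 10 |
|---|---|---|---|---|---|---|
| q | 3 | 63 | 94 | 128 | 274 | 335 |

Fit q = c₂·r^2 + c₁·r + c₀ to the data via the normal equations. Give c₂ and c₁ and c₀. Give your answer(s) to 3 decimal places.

c₂ = 3.038, c₁ = 2.777, c₀ = 3.128

With design matrix A, AᵀA = [[18738, 2134, 258]; [2134, 258, 34]; [258, 34, 6]] and Aᵀq = [63660, 7306, 897]ᵀ.
Row-reducing yields c₂ = 5189/1708, c₁ = 4743/1708, c₀ = 2671/854.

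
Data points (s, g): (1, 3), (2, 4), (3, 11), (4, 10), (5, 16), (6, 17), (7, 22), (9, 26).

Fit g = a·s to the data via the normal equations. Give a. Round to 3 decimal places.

a = 2.959

The normal system MᵀM·[a]ᵀ = Mᵀg is [[221]]·[a]ᵀ = [654]ᵀ.
a = 654/221 = 2.95928.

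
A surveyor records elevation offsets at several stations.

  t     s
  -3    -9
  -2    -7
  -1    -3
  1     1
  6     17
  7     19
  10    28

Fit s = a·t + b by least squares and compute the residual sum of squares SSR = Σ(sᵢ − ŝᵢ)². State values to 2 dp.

SSR = 2.40

XᵀX·[a, b]ᵀ = Xᵀs reads: 200·a + 18·b = 560;  18·a + 7·b = 46.
Determinant 200·7 − 18² = 1076.
a = (560·7 − 18·46)/1076 = 773/269; b = (200·46 − 18·560)/1076 = -220/269.
Residuals: 118/269, -117/269, 186/269, -284/269, 155/269, -80/269, 22/269; SSR = 646/269.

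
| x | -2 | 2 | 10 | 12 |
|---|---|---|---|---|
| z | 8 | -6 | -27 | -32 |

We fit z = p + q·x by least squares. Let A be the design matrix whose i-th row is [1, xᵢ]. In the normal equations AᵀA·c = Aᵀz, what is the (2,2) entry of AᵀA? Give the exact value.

Row 2 ↔ basis x, column 2 ↔ basis x, so (AᵀA)_{2,2} = Σᵢ (x)·(x) = (-2)·(-2) + (2)·(2) + (10)·(10) + (12)·(12) = 252.

252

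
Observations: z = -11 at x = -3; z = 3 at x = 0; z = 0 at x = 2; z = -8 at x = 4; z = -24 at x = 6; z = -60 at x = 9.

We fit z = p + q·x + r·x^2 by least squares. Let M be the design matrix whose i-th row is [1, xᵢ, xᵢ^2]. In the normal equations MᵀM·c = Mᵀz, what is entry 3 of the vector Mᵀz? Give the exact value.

-5951

Entry 3 ↔ basis x^2, so (Mᵀz)_{3} = Σᵢ (x^2)·zᵢ = (9)·(-11) + (0)·(3) + (4)·(0) + (16)·(-8) + (36)·(-24) + (81)·(-60) = -5951.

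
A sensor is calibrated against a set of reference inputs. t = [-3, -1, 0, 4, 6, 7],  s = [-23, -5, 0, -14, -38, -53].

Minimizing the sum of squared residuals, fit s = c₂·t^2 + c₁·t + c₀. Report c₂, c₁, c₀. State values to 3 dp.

c₂ = -1.480, c₁ = 2.799, c₀ = -0.850

Entries of MᵀM: Σt^2·t^2 = 4035, Σt^2·t = 595, Σt^2 = 111, Σt·t = 111, Σt = 13, Σ1 = 6.
For Mᵀs: Σt^2·s = -4401, Σt·s = -581, Σs = -133.
Row-reducing yields c₂ = -85393/57696, c₁ = 53829/19232, c₀ = -24523/28848.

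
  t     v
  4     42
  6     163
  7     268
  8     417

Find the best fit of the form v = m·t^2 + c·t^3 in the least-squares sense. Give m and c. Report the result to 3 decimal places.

m = -1.409, c = 0.988

From the data, Σt^2·t^2 = 8049, Σt^2·t^3 = 58375, Σt^3·t^3 = 430545.
Moment sums: Σt^2·v = 46360, Σt^3·v = 343324.
AᵀA·[m, c]ᵀ = Aᵀv becomes [[8049, 58375]; [58375, 430545]]·[m, c]ᵀ = [46360, 343324]ᵀ.
det = 8049·430545 − 58375² = 57816080.
m = (46360·430545 − 58375·343324)/57816080 = -83135/58996; c = (8049·343324 − 58375·46360)/57816080 = 291581/294980.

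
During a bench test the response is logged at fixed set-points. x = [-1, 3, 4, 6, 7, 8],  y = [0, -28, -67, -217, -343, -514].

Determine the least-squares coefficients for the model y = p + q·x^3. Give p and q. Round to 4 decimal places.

p = -1.4176, q = -0.9996

Sums needed: Σ1 = 6, Σx^3 = 1161, Σx^3·x^3 = 431275.
Right-hand side: Σy = -1169, Σx^3·y = -432733.
det = 6·431275 − 1161² = 1239729.
p = ((-1169)·431275 − 1161·(-432733))/1239729 = -1757462/1239729; q = (6·(-432733) − 1161·(-1169))/1239729 = -413063/413243.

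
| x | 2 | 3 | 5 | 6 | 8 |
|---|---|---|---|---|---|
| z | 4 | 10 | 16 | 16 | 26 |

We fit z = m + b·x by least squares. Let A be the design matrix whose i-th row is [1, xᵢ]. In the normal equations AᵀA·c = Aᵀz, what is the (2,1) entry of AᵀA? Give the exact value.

24

Row 2 ↔ basis x, column 1 ↔ basis 1, so (AᵀA)_{2,1} = Σᵢ x = (2)·(1) + (3)·(1) + (5)·(1) + (6)·(1) + (8)·(1) = 24.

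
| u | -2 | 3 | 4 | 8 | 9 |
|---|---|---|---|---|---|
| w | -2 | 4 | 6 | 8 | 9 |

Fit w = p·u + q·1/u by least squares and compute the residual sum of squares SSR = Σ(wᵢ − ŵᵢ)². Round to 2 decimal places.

With design matrix M, MᵀM = [[174, 5]; [5, 2341/5184]] and Mᵀw = [185, 35/6]ᵀ.
Eliminating q: (2341/5184)·(row 1) − 5·(row 2) gives (46289/864)·p = (2341/5184)·185 − 5·(35/6) = 281885/5184, so p = 281885/277734.
Then q = ((35/6) − 5·(281885/277734))/(2341/5184) = 77760/46289.
Residuals: 120791/138867, 36587/92578, 211112/138867, -45764/138867, -29733/92578; SSR = 954209/277734.

SSR = 3.44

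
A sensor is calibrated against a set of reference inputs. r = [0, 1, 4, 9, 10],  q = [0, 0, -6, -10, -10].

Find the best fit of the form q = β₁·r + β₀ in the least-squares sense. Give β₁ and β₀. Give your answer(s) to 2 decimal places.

The normal system AᵀA·[β₁, β₀]ᵀ = Aᵀq is [[198, 24]; [24, 5]]·[β₁, β₀]ᵀ = [-214, -26]ᵀ.
det = 198·5 − 24² = 414.
β₁ = ((-214)·5 − 24·(-26))/414 = -223/207; β₀ = (198·(-26) − 24·(-214))/414 = -2/69.

β₁ = -1.08, β₀ = -0.03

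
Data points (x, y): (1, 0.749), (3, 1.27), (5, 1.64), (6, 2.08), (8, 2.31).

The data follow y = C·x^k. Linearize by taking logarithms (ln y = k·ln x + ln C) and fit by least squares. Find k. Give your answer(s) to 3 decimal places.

k = 0.546

Linearized form: ln y = k·ln x + ln C. From the 5 transformed points,
Over the data: Σln x = 6.5793, Σ(ln x)² = 11.3317, Σln y = 2.0143, Σln x·ln y = 4.1120.
Normal system: [[11.3317, 6.5793]; [6.5793, 5]]·[k, ln C]ᵀ = [4.1120, 2.0143]ᵀ.
Δ = 11.3317·5 − (6.5793)² = 13.3720; k = (4.1120·5 − 6.5793·2.0143)/13.3720 = 0.54646, ln C = (11.3317·2.0143 − 6.5793·4.1120)/13.3720 = -0.31620.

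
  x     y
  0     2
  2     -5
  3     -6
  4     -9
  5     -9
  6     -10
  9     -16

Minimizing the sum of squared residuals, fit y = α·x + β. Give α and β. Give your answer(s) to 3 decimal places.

Setting ∂/∂α … = 0 gives: 171·α + 29·β = -313;  29·α + 7·β = -53.
Determinant 171·7 − 29² = 356.
α = ((-313)·7 − 29·(-53))/356 = -327/178; β = (171·(-53) − 29·(-313))/356 = 7/178.

α = -1.837, β = 0.039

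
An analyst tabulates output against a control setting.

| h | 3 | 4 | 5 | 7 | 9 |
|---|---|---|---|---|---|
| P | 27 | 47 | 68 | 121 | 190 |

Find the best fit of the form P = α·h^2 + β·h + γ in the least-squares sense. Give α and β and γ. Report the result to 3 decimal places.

Normal-equation sums: Σh^2·h^2 = 9924, Σh^2·h = 1288, Σh^2 = 180, Σh·h = 180, Σh = 28, Σ1 = 5.
For AᵀP: Σh^2·P = 24014, Σh·P = 3166, ΣP = 453.
AᵀA·[α, β, γ]ᵀ = AᵀP becomes [[9924, 1288, 180]; [1288, 180, 28]; [180, 28, 5]]·[α, β, γ]ᵀ = [24014, 3166, 453]ᵀ.
Row-reducing yields α = 1627/938, β = 829/134, γ = -3043/469.

α = 1.735, β = 6.187, γ = -6.488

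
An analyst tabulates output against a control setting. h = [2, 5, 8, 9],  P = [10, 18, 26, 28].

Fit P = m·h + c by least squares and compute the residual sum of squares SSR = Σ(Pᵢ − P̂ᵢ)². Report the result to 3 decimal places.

SSR = 0.200

XᵀX·[m, c]ᵀ = XᵀP reads: 174·m + 24·c = 570;  24·m + 4·c = 82.
det = 174·4 − 24² = 120.
m = (570·4 − 24·82)/120 = 13/5; c = (174·82 − 24·570)/120 = 49/10.
Residuals: -1/10, 1/10, 3/10, -3/10; SSR = 1/5.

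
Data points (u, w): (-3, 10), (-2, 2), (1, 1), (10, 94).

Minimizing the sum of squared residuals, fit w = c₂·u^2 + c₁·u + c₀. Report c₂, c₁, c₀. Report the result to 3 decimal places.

c₂ = 0.961, c₁ = -0.167, c₀ = -0.390

With design matrix A, AᵀA = [[10098, 966, 114]; [966, 114, 6]; [114, 6, 4]] and Aᵀw = [9499, 907, 107]ᵀ.
Solving the 3×3 system (Gaussian elimination) gives c₂ = 2791/2904, c₁ = -2429/14520, c₀ = -236/605.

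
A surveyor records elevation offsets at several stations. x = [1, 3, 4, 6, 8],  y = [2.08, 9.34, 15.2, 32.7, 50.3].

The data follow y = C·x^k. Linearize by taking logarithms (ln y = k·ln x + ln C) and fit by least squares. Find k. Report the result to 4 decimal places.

Taking logs, ln y = k·ln x + ln C, so regress ln y on ln x.
Σln x = 6.3561, Σ(ln x)² = 10.6632, Σln y = 13.0933, Σln x·ln y = 20.6230.
Normal system: [[10.6632, 6.3561]; [6.3561, 5]]·[k, ln C]ᵀ = [20.6230, 13.0933]ᵀ.
Slope k = (n·Σln x·ln y − Σln x·Σln y)/(n·Σ(ln x)² − (Σln x)²) = (5·20.6230 − 6.3561·13.0933)/12.9161 = 1.54010; ln C = (Σln y − k·Σln x)/n = 0.66087.

k = 1.5401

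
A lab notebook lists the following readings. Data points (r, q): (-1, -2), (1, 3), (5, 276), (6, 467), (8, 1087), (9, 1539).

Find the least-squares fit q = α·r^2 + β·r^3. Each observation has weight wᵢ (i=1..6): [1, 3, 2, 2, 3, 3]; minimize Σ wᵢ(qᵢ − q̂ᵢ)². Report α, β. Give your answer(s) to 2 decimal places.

α = 0.98, β = 2.00

With design matrix A, AᵀWA = [[35817, 297255]; [297255, 2505321]] and AᵀWq = [630112, 5306180]ᵀ.
Δ = 35817·2505321 − 297255² = 1372547232.
α = (630112·2505321 − 297255·5306180)/1372547232 = 842287/859992; β = (35817·5306180 − 297255·630112)/1372547232 = 76319625/38126312.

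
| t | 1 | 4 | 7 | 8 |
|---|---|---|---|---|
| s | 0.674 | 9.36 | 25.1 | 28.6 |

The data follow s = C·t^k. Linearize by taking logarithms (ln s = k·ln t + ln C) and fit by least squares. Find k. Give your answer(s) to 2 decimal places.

k = 1.83

Let Y = ln s. Fitting Y = k·ln t + ln C by least squares:
Σln t = 5.4116, Σ(ln t)² = 10.0325, Σln s = 8.4182, Σln t·ln s = 16.3450.
Equations: 10.0325·k + 5.4116·ln C = 16.3450;  5.4116·k + 4·ln C = 8.4182.
Solving (det = 10.8439): k = 1.82809, ln C = -0.36870.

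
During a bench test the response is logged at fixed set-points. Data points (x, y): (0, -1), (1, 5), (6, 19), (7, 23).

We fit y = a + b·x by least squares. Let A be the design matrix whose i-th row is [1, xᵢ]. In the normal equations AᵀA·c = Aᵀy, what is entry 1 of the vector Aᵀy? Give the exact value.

46

Entry 1 ↔ basis 1, so (Aᵀy)_{1} = Σᵢ yᵢ = (1)·(-1) + (1)·(5) + (1)·(19) + (1)·(23) = 46.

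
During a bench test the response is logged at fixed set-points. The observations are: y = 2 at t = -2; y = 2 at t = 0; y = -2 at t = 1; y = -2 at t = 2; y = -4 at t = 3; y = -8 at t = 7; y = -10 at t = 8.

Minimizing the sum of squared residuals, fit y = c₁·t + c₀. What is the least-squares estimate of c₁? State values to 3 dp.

c₁ = -1.237

Entries of XᵀX: Σt·t = 131, Σt = 19, Σ1 = 7.
For Xᵀy: Σt·y = -158, Σy = -22.
Δ = 131·7 − 19² = 556.
c₁ = ((-158)·7 − 19·(-22))/556 = -172/139; c₀ = (131·(-22) − 19·(-158))/556 = 30/139.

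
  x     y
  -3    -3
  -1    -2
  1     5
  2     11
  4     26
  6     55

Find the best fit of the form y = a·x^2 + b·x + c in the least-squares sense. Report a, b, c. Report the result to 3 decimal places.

AᵀA·[a, b, c]ᵀ = Aᵀy reads: 1651·a + 261·b + 67·c = 2416;  261·a + 67·b + 9·c = 472;  67·a + 9·b + 6·c = 92.
(Σx^2·x^2 = 1651, Σx^2·x = 261, Σx^2 = 67, Σx·x = 67, Σx = 9, Σ1 = 6, Σx^2·y = 2416, Σx·y = 472, Σy = 92.)
Row-reducing yields a = 145/158, b = 58999/16906, c = -1262/8453.

a = 0.918, b = 3.490, c = -0.149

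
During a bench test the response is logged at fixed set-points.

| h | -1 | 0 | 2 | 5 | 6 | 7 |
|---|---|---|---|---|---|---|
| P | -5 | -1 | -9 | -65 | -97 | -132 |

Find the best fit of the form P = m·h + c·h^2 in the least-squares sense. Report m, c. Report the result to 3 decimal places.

Forming AᵀA = [[115, 691]; [691, 4339]] and AᵀP = [-1844, -11626]ᵀ gives AᵀA·[m, c]ᵀ = AᵀP.
det = 115·4339 − 691² = 21504.
m = ((-1844)·4339 − 691·(-11626))/21504 = 16225/10752; c = (115·(-11626) − 691·(-1844))/21504 = -31393/10752.

m = 1.509, c = -2.920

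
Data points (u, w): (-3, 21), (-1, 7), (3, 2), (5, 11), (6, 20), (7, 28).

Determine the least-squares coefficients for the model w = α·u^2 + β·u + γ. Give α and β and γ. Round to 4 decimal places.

Entries of AᵀA: Σu^2·u^2 = 4485, Σu^2·u = 683, Σu^2 = 129, Σu·u = 129, Σu = 17, Σ1 = 6.
For Aᵀw: Σu^2·w = 2581, Σu·w = 307, Σw = 89.
Row-reducing yields α = 5482/5631, β = -29521/9385, γ = 79246/28155.

α = 0.9735, β = -3.1456, γ = 2.8146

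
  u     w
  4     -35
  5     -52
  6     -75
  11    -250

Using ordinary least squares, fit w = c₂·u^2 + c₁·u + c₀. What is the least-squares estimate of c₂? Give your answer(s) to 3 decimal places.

c₂ = -2.160

From the data, Σu^2·u^2 = 16818, Σu^2·u = 1736, Σu^2 = 198, Σu·u = 198, Σu = 26, Σ1 = 4.
And Σu^2·w = -34810, Σu·w = -3600, Σw = -412.
Row-reducing yields c₂ = -2043/946, c₁ = 1555/946, c₀ = -6417/946.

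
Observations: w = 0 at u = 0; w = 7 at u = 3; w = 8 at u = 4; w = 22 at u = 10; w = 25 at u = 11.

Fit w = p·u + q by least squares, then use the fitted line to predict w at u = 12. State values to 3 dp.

ŵ = 26.807

From the data, Σu·u = 246, Σu = 28, Σ1 = 5.
And Σu·w = 548, Σw = 62.
So AᵀA·[p, q]ᵀ = Aᵀw: [[246, 28]; [28, 5]]·[p, q]ᵀ = [548, 62]ᵀ.
Δ = 246·5 − 28² = 446.
p = (548·5 − 28·62)/446 = 502/223; q = (246·62 − 28·548)/446 = -46/223.
At u = 12: ŵ = (502/223)·(12) + (-46/223)·(1) = 5978/223.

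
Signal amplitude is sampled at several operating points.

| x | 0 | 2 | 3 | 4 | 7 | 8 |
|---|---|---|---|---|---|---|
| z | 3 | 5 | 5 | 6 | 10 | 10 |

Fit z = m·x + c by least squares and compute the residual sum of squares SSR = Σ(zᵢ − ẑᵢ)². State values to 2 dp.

Entries of AᵀA: Σx·x = 142, Σx = 24, Σ1 = 6.
For Aᵀz: Σx·z = 199, Σz = 39.
AᵀA·[m, c]ᵀ = Aᵀz becomes [[142, 24]; [24, 6]]·[m, c]ᵀ = [199, 39]ᵀ.
Eliminating c: 6·(row 1) − 24·(row 2) gives 276·m = 6·199 − 24·39 = 258, so m = 43/46.
Then c = (39 − 24·(43/46))/6 = 127/46.
Residuals: 11/46, 17/46, -13/23, -1/2, 16/23, -11/46; SSR = 30/23.

SSR = 1.30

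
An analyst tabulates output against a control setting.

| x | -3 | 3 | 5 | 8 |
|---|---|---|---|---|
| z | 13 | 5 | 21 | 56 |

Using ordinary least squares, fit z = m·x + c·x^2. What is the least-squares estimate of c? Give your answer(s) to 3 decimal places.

Normal-equation sums: Σx·x = 107, Σx·x^2 = 637, Σx^2·x^2 = 4883.
For Aᵀz: Σx·z = 529, Σx^2·z = 4271.
Determinant 107·4883 − 637² = 116712.
m = (529·4883 − 637·4271)/116712 = -1910/1621; c = (107·4271 − 637·529)/116712 = 1667/1621.

c = 1.028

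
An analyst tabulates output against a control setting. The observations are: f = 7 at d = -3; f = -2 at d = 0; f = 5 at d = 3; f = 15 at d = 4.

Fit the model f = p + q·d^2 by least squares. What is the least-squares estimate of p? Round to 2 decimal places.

p = -2.68

Forming MᵀM = [[4, 34]; [34, 418]] and Mᵀf = [25, 348]ᵀ gives MᵀM·[p, q]ᵀ = Mᵀf.
Determinant 4·418 − 34² = 516.
p = (25·418 − 34·348)/516 = -691/258; q = (4·348 − 34·25)/516 = 271/258.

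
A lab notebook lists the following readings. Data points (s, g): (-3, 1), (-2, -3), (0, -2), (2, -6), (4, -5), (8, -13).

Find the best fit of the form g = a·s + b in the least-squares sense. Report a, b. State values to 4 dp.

a = -1.0898, b = -3.0319

From the data, Σs·s = 97, Σs = 9, Σ1 = 6.
And Σs·g = -133, Σg = -28.
So AᵀA·[a, b]ᵀ = Aᵀg: [[97, 9]; [9, 6]]·[a, b]ᵀ = [-133, -28]ᵀ.
Eliminating b: 6·(row 1) − 9·(row 2) gives 501·a = 6·(-133) − 9·(-28) = -546, so a = -182/167.
Then b = ((-28) − 9·(-182/167))/6 = -1519/501.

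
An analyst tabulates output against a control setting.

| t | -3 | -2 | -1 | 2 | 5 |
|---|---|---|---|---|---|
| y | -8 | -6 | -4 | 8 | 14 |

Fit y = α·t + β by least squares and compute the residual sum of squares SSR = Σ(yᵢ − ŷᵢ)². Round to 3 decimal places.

SSR = 6.561

Entries of AᵀA: Σt·t = 43, Σt = 1, Σ1 = 5.
Right-hand side: Σt·y = 126, Σy = 4.
AᵀA·[α, β]ᵀ = Aᵀy becomes [[43, 1]; [1, 5]]·[α, β]ᵀ = [126, 4]ᵀ.
Eliminating β: 5·(row 1) − 1·(row 2) gives 214·α = 5·126 − 1·4 = 626, so α = 313/107.
Then β = (4 − 1·(313/107))/5 = 23/107.
Residuals: 60/107, -39/107, -138/107, 207/107, -90/107; SSR = 702/107.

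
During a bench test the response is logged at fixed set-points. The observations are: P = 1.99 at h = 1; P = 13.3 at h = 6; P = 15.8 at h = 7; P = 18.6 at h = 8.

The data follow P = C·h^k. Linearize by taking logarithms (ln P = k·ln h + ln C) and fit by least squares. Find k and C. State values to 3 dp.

k = 1.068, C = 1.986

Taking logs, ln P = k·ln h + ln C, so regress ln P on ln h.
AᵀA = [[11.3210, 5.8171]; [5.8171, 4]], rhs = [16.0859, 8.9591]ᵀ  (here Σln h = 5.8171, Σ(ln h)² = 11.3210, Σln P = 8.9591, Σln h·ln P = 16.0859).
Δ = 11.3210·4 − (5.8171)² = 11.4454; k = (16.0859·4 − 5.8171·8.9591)/11.4454 = 1.06836, ln C = (11.3210·8.9591 − 5.8171·16.0859)/11.4454 = 0.68608, so C = exp(0.68608) = 1.98591.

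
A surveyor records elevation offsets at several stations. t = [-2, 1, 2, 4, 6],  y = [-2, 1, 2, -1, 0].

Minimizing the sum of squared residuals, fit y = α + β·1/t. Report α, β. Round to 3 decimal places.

α = -0.655, β = 2.313

Entries of XᵀX: Σ1 = 5, Σ1/t = 17/12, Σ1/t·1/t = 229/144.
And Σy = 0, Σ1/t·y = 11/4.
So XᵀX·[α, β]ᵀ = Xᵀy: [[5, 17/12]; [17/12, 229/144]]·[α, β]ᵀ = [0, 11/4]ᵀ.
Eliminating β: (229/144)·(row 1) − (17/12)·(row 2) gives (107/18)·α = (229/144)·0 − (17/12)·(11/4) = -187/48, so α = -561/856.
Then β = ((11/4) − (17/12)·(-561/856))/(229/144) = 495/214.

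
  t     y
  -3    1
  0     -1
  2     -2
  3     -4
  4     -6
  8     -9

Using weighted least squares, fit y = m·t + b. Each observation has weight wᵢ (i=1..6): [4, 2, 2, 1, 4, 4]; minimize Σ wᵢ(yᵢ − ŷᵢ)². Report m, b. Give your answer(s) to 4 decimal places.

m = -0.9426, b = -1.4982

Normal-equation sums: Σwᵢ·t·t = 373, Σwᵢ·t = 43, Σwᵢ·1 = 17.
And Σwᵢ·t·y = -416, Σwᵢ·y = -66.
Normal equations: [[373, 43]; [43, 17]]·[m, b]ᵀ = [-416, -66]ᵀ.
Eliminating b: 17·(row 1) − 43·(row 2) gives 4492·m = 17·(-416) − 43·(-66) = -4234, so m = -2117/2246.
Then b = ((-66) − 43·(-2117/2246))/17 = -3365/2246.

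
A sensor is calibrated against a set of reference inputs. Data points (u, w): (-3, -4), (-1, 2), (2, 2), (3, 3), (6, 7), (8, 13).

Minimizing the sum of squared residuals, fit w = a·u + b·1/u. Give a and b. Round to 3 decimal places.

Setting ∂/∂a … = 0 gives: 123·a + 6·b = 169;  6·a + (97/64)·b = 33/8.
det = 123·(97/64) − 6² = 9627/64.
a = (169·(97/64) − 6·(33/8))/(9627/64) = 14809/9627; b = (123·(33/8) − 6·169)/(9627/64) = -10808/3209.

a = 1.538, b = -3.368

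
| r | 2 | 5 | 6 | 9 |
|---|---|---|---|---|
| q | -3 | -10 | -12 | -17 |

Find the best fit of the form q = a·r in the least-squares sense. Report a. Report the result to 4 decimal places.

a = -1.9247

Compute the Gram sums: Σr·r = 146.
For Aᵀq: Σr·q = -281.
Normal equations: [[146]]·[a]ᵀ = [-281]ᵀ.
Hence a = -281 / 146 ≈ -1.92466.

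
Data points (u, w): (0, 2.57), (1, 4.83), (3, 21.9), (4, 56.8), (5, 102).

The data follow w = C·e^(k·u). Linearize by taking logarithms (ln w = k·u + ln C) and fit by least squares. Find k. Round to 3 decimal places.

Linearized form: ln w = k·u + ln C. From the 5 transformed points,
XᵀX = [[51.0000, 13.0000]; [13.0000, 5]], rhs = [50.1173, 14.2697]ᵀ  (here Σu = 13.0000, Σ(u)² = 51.0000, Σln w = 14.2697, Σu·ln w = 50.1173).
Slope k = (n·Σu·ln w − Σu·Σln w)/(n·Σ(u)² − (Σu)²) = (5·50.1173 − 13.0000·14.2697)/86.0000 = 0.75674; ln C = (Σln w − k·Σu)/n = 0.88642.

k = 0.757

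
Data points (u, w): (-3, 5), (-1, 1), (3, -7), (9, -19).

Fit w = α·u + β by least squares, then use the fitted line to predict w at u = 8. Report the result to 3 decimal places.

ŵ = -17.000

The normal equations are: 100·α + 8·β = -208;  8·α + 4·β = -20.
det = 100·4 − 8² = 336.
α = ((-208)·4 − 8·(-20))/336 = -2; β = (100·(-20) − 8·(-208))/336 = -1.
At u = 8: ŵ = (-2)·(8) + (-1)·(1) = -17.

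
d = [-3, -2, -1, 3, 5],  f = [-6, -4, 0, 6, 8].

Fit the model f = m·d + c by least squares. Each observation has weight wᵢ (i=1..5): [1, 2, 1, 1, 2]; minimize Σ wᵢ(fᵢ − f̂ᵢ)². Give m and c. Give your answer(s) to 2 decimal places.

m = 1.72, c = -0.09

Forming AᵀWA = [[77, 5]; [5, 7]] and AᵀWf = [132, 8]ᵀ gives AᵀWA·[m, c]ᵀ = AᵀWf.
Determinant 77·7 − 5² = 514.
m = (132·7 − 5·8)/514 = 442/257; c = (77·8 − 5·132)/514 = -22/257.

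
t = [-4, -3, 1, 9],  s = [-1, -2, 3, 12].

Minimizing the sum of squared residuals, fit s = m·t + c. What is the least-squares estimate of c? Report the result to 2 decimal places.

c = 2.20

Normal-equation sums: Σt·t = 107, Σt = 3, Σ1 = 4.
For Mᵀs: Σt·s = 121, Σs = 12.
Normal equations: [[107, 3]; [3, 4]]·[m, c]ᵀ = [121, 12]ᵀ.
det = 107·4 − 3² = 419.
m = (121·4 − 3·12)/419 = 448/419; c = (107·12 − 3·121)/419 = 921/419.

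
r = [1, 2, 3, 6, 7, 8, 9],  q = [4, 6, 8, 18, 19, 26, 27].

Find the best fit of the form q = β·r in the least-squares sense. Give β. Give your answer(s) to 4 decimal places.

β = 3.0000

Forming MᵀM = [[244]] and Mᵀq = [732]ᵀ gives MᵀM·[β]ᵀ = Mᵀq.
β = 732/244 = 3.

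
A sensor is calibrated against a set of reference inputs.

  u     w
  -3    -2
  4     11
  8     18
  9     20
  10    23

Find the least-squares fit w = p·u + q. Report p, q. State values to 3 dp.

p = 1.873, q = 3.512

Compute the Gram sums: Σu·u = 270, Σu = 28, Σ1 = 5.
Moment sums: Σu·w = 604, Σw = 70.
So AᵀA·[p, q]ᵀ = Aᵀw: [[270, 28]; [28, 5]]·[p, q]ᵀ = [604, 70]ᵀ.
Eliminating q: 5·(row 1) − 28·(row 2) gives 566·p = 5·604 − 28·70 = 1060, so p = 530/283.
Then q = (70 − 28·(530/283))/5 = 994/283.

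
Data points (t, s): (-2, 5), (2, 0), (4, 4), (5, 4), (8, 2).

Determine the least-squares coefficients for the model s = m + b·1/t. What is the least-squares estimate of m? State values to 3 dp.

m = 3.453

From the data, Σ1 = 5, Σ1/t = 23/40, Σ1/t·1/t = 989/1600.
And Σs = 15, Σ1/t·s = -9/20.
Normal equations: [[5, 23/40]; [23/40, 989/1600]]·[m, b]ᵀ = [15, -9/20]ᵀ.
Eliminating b: (989/1600)·(row 1) − (23/40)·(row 2) gives (69/25)·m = (989/1600)·15 − (23/40)·(-9/20) = 15249/1600, so m = 221/64.
Then b = ((-9/20) − (23/40)·(221/64))/(989/1600) = -725/184.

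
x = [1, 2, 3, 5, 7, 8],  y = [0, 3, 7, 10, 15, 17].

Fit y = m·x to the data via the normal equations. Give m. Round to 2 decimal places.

m = 2.09

With design matrix A, AᵀA = [[152]] and Aᵀy = [318]ᵀ.
m = 318/152 = 2.09211.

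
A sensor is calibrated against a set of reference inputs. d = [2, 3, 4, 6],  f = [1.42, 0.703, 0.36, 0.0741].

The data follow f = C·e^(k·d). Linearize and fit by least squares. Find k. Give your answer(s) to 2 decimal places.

Linearized form: ln f = k·d + ln C. From the 4 transformed points,
Σd = 15.0000, Σ(d)² = 65.0000, Σln f = -3.6257, Σd·ln f = -20.0565.
Normal system: [[65.0000, 15.0000]; [15.0000, 4]]·[k, ln C]ᵀ = [-20.0565, -3.6257]ᵀ.
Solving (det = 35.0000): k = -0.73829, ln C = 1.86215.

k = -0.74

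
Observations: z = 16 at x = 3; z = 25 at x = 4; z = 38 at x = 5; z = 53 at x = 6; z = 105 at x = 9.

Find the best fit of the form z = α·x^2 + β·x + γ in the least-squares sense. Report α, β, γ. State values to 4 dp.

α = 0.8885, β = 4.2873, γ = -5.4286

The normal system AᵀA·[α, β, γ]ᵀ = Aᵀz is [[8819, 1161, 167]; [1161, 167, 27]; [167, 27, 5]]·[α, β, γ]ᵀ = [11907, 1601, 237]ᵀ.
Solving the 3×3 system (Gaussian elimination) gives α = 566/637, β = 2731/637, γ = -38/7.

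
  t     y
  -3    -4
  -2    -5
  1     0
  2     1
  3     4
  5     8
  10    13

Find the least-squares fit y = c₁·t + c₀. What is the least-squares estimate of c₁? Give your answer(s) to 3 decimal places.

c₁ = 1.448

The normal system AᵀA·[c₁, c₀]ᵀ = Aᵀy is [[152, 16]; [16, 7]]·[c₁, c₀]ᵀ = [206, 17]ᵀ.
Δ = 152·7 − 16² = 808.
c₁ = (206·7 − 16·17)/808 = 585/404; c₀ = (152·17 − 16·206)/808 = -89/101.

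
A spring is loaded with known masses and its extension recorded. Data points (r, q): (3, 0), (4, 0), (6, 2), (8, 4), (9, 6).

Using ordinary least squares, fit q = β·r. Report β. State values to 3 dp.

Entries of XᵀX: Σr·r = 206.
Moment sums: Σr·q = 98.
So XᵀX·[β]ᵀ = Xᵀq: [[206]]·[β]ᵀ = [98]ᵀ.
β = 98/206 = 0.475728.

β = 0.476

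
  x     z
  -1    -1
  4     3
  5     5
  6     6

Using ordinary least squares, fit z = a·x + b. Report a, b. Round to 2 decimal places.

a = 0.98, b = -0.19

Normal-equation sums: Σx·x = 78, Σx = 14, Σ1 = 4.
For Mᵀz: Σx·z = 74, Σz = 13.
Eliminating b: 4·(row 1) − 14·(row 2) gives 116·a = 4·74 − 14·13 = 114, so a = 57/58.
Then b = (13 − 14·(57/58))/4 = -11/58.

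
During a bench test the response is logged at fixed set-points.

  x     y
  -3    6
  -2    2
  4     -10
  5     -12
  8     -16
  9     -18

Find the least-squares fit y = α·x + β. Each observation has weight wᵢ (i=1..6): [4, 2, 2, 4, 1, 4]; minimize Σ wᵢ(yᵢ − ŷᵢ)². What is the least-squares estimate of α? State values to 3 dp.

α = -1.988

Compute the Gram sums: Σwᵢ·x·x = 564, Σwᵢ·x = 56, Σwᵢ·1 = 17.
For AᵀWy: Σwᵢ·x·y = -1176, Σwᵢ·y = -128.
So AᵀWA·[α, β]ᵀ = AᵀWy: [[564, 56]; [56, 17]]·[α, β]ᵀ = [-1176, -128]ᵀ.
Determinant 564·17 − 56² = 6452.
α = ((-1176)·17 − 56·(-128))/6452 = -3206/1613; β = (564·(-128) − 56·(-1176))/6452 = -1584/1613.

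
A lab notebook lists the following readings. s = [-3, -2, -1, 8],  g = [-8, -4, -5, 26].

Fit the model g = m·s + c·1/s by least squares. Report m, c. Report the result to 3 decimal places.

Setting ∂/∂m … = 0 gives: 78·m + 4·c = 245;  4·m + (793/576)·c = 155/12.
Δ = 78·(793/576) − 4² = 8773/96.
m = (245·(793/576) − 4·(155/12))/(8773/96) = 164525/52638; c = (78·(155/12) − 4·245)/(8773/96) = 2640/8773.

m = 3.126, c = 0.301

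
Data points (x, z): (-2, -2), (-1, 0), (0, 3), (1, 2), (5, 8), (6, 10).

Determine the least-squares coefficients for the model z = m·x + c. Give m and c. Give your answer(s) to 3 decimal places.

m = 1.393, c = 1.411

From the data, Σx·x = 67, Σx = 9, Σ1 = 6.
Moment sums: Σx·z = 106, Σz = 21.
Determinant 67·6 − 9² = 321.
m = (106·6 − 9·21)/321 = 149/107; c = (67·21 − 9·106)/321 = 151/107.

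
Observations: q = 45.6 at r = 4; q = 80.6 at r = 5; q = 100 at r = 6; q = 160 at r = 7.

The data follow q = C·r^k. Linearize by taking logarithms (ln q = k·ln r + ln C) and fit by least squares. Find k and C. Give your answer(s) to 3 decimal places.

k = 2.137, C = 2.401

Taking logs, ln q = k·ln r + ln C, so regress ln q on ln r.
XᵀX = [[11.5091, 6.7334]; [6.7334, 4]], rhs = [30.4873, 17.8898]ᵀ  (here Σln r = 6.7334, Σ(ln r)² = 11.5091, Σln q = 17.8898, Σln r·ln q = 30.4873).
Slope k = (n·Σln r·ln q − Σln r·Σln q)/(n·Σ(ln r)² − (Σln r)²) = (4·30.4873 − 6.7334·17.8898)/0.6976 = 2.13659; ln C = (Σln q − k·Σln r)/n = 0.87581, so C = exp(0.87581) = 2.40081.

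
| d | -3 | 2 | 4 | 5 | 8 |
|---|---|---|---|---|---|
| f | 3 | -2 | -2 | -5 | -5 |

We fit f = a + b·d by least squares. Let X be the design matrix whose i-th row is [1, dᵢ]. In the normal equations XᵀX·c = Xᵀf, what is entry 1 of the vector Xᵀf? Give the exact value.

Entry 1 ↔ basis 1, so (Xᵀf)_{1} = Σᵢ fᵢ = (1)·(3) + (1)·(-2) + (1)·(-2) + (1)·(-5) + (1)·(-5) = -11.

-11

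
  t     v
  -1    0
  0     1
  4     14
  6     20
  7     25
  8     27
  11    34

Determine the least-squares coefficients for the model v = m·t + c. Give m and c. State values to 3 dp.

Sums needed: Σt·t = 287, Σt = 35, Σ1 = 7.
Moment sums: Σt·v = 941, Σv = 121.
AᵀA·[m, c]ᵀ = Aᵀv becomes [[287, 35]; [35, 7]]·[m, c]ᵀ = [941, 121]ᵀ.
Determinant 287·7 − 35² = 784.
m = (941·7 − 35·121)/784 = 3; c = (287·121 − 35·941)/784 = 16/7.

m = 3.000, c = 2.286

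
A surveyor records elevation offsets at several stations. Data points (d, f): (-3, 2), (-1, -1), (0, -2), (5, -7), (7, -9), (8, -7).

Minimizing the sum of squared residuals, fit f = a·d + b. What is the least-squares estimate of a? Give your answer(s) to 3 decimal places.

a = -0.902

Setting ∂/∂a … = 0 gives: 148·a + 16·b = -159;  16·a + 6·b = -24.
Eliminating b: 6·(row 1) − 16·(row 2) gives 632·a = 6·(-159) − 16·(-24) = -570, so a = -285/316.
Then b = ((-24) − 16·(-285/316))/6 = -126/79.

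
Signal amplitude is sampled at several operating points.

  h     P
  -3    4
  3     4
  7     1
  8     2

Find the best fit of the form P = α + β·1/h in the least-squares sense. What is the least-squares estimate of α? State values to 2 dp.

α = 2.85

The normal equations are: 4·α + (15/56)·β = 11;  (15/56)·α + (7289/28224)·β = 11/28.
Determinant 4·(7289/28224) − (15/56)² = 27131/28224.
α = (11·(7289/28224) − (15/56)·(11/28))/(27131/28224) = 77209/27131; β = (4·(11/28) − (15/56)·11)/(27131/28224) = -38808/27131.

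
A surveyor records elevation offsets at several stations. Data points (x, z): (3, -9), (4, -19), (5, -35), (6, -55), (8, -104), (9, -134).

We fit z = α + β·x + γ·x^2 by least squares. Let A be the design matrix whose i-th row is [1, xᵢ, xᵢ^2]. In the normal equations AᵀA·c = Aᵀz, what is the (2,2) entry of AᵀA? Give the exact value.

231

Row 2 ↔ basis x, column 2 ↔ basis x, so (AᵀA)_{2,2} = Σᵢ (x)·(x) = (3)·(3) + (4)·(4) + (5)·(5) + (6)·(6) + (8)·(8) + (9)·(9) = 231.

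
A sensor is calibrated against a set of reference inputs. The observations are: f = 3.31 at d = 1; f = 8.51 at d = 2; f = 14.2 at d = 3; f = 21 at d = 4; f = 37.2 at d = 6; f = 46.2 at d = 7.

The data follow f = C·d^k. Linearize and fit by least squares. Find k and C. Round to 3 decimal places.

Taking logs, ln f = k·ln d + ln C, so regress ln f on ln d.
XᵀX = [[10.6062, 6.9157]; [6.9157, 6]], rhs = [22.5579, 16.4852]ᵀ  (here Σln d = 6.9157, Σ(ln d)² = 10.6062, Σln f = 16.4852, Σln d·ln f = 22.5579).
Slope k = (n·Σln d·ln f − Σln d·Σln f)/(n·Σ(ln d)² − (Σln d)²) = (6·22.5579 − 6.9157·16.4852)/15.8099 = 1.34978; ln C = (Σln f − k·Σln d)/n = 1.19175, so C = exp(1.19175) = 3.29285.

k = 1.350, C = 3.293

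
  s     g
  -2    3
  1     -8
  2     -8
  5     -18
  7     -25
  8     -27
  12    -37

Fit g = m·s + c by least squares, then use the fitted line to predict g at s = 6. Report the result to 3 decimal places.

Setting ∂/∂m … = 0 gives: 291·m + 33·c = -955;  33·m + 7·c = -120.
(Σs·s = 291, Σs = 33, Σ1 = 7, Σs·g = -955, Σg = -120.)
Determinant 291·7 − 33² = 948.
m = ((-955)·7 − 33·(-120))/948 = -2725/948; c = (291·(-120) − 33·(-955))/948 = -1135/316.
At s = 6: ĝ = (-2725/948)·(6) + (-1135/316)·(1) = -6585/316.

ĝ = -20.839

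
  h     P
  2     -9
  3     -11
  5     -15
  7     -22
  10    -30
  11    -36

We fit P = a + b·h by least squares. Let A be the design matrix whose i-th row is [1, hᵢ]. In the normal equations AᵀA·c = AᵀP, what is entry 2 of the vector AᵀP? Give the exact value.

-976

Entry 2 ↔ basis h, so (AᵀP)_{2} = Σᵢ (h)·Pᵢ = (2)·(-9) + (3)·(-11) + (5)·(-15) + (7)·(-22) + (10)·(-30) + (11)·(-36) = -976.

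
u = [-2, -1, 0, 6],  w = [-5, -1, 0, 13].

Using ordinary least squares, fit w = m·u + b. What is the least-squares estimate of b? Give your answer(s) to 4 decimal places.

Sums needed: Σu·u = 41, Σu = 3, Σ1 = 4.
Right-hand side: Σu·w = 89, Σw = 7.
So XᵀX·[m, b]ᵀ = Xᵀw: [[41, 3]; [3, 4]]·[m, b]ᵀ = [89, 7]ᵀ.
Eliminating b: 4·(row 1) − 3·(row 2) gives 155·m = 4·89 − 3·7 = 335, so m = 67/31.
Then b = (7 − 3·(67/31))/4 = 4/31.

b = 0.1290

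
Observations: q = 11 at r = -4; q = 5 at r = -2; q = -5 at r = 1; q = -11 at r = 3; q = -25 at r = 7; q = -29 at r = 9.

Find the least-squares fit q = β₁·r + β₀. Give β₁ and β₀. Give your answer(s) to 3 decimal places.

β₁ = -3.157, β₀ = -1.634

The normal equations are: 160·β₁ + 14·β₀ = -528;  14·β₁ + 6·β₀ = -54.
Δ = 160·6 − 14² = 764.
β₁ = ((-528)·6 − 14·(-54))/764 = -603/191; β₀ = (160·(-54) − 14·(-528))/764 = -312/191.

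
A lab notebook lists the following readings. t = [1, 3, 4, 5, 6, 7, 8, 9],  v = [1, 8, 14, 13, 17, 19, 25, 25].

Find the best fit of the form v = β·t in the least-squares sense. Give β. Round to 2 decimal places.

Compute the Gram sums: Σt·t = 281.
For Xᵀv: Σt·v = 806.
Normal equations: [[281]]·[β]ᵀ = [806]ᵀ.
Hence β = 806 / 281 ≈ 2.86833.

β = 2.87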